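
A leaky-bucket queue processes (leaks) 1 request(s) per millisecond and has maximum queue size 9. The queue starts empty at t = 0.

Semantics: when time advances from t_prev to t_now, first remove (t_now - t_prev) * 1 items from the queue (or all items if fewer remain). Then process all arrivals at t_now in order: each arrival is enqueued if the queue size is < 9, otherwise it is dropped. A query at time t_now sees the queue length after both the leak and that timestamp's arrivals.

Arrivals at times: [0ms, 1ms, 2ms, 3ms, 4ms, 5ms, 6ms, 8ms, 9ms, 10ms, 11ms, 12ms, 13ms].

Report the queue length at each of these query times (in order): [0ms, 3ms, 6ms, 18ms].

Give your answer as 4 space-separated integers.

Answer: 1 1 1 0

Derivation:
Queue lengths at query times:
  query t=0ms: backlog = 1
  query t=3ms: backlog = 1
  query t=6ms: backlog = 1
  query t=18ms: backlog = 0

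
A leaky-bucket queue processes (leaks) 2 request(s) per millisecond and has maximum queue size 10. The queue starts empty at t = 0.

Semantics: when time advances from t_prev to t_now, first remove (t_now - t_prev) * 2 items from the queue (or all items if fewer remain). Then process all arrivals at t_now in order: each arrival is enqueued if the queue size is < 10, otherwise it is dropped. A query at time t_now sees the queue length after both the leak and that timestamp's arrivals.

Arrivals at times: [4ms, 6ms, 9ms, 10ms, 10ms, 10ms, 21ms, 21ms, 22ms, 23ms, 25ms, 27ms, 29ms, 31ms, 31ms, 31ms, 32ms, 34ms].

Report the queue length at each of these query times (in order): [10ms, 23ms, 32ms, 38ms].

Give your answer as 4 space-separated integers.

Queue lengths at query times:
  query t=10ms: backlog = 3
  query t=23ms: backlog = 1
  query t=32ms: backlog = 2
  query t=38ms: backlog = 0

Answer: 3 1 2 0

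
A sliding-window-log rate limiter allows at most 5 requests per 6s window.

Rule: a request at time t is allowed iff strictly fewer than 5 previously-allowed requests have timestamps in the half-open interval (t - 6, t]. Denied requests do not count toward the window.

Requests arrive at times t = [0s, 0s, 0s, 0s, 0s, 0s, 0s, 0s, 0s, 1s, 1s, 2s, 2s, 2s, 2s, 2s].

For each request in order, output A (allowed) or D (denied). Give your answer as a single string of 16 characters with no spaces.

Answer: AAAAADDDDDDDDDDD

Derivation:
Tracking allowed requests in the window:
  req#1 t=0s: ALLOW
  req#2 t=0s: ALLOW
  req#3 t=0s: ALLOW
  req#4 t=0s: ALLOW
  req#5 t=0s: ALLOW
  req#6 t=0s: DENY
  req#7 t=0s: DENY
  req#8 t=0s: DENY
  req#9 t=0s: DENY
  req#10 t=1s: DENY
  req#11 t=1s: DENY
  req#12 t=2s: DENY
  req#13 t=2s: DENY
  req#14 t=2s: DENY
  req#15 t=2s: DENY
  req#16 t=2s: DENY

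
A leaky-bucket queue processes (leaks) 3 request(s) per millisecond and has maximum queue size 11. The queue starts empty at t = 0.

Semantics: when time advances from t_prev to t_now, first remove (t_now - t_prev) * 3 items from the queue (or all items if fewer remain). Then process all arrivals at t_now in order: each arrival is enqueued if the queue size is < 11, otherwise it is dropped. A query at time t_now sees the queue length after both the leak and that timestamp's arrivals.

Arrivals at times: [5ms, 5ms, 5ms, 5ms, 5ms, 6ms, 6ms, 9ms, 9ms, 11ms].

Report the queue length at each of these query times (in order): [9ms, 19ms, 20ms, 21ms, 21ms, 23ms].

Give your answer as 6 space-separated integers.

Answer: 2 0 0 0 0 0

Derivation:
Queue lengths at query times:
  query t=9ms: backlog = 2
  query t=19ms: backlog = 0
  query t=20ms: backlog = 0
  query t=21ms: backlog = 0
  query t=21ms: backlog = 0
  query t=23ms: backlog = 0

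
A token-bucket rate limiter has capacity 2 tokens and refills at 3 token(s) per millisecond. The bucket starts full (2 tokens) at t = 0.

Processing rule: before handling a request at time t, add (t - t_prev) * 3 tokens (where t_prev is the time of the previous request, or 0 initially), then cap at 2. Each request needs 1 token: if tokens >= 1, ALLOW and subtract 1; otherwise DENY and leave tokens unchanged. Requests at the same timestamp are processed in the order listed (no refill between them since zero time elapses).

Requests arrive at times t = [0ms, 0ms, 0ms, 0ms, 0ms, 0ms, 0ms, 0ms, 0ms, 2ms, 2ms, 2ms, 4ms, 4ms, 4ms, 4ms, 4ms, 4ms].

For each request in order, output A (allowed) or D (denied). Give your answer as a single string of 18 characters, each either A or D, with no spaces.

Simulating step by step:
  req#1 t=0ms: ALLOW
  req#2 t=0ms: ALLOW
  req#3 t=0ms: DENY
  req#4 t=0ms: DENY
  req#5 t=0ms: DENY
  req#6 t=0ms: DENY
  req#7 t=0ms: DENY
  req#8 t=0ms: DENY
  req#9 t=0ms: DENY
  req#10 t=2ms: ALLOW
  req#11 t=2ms: ALLOW
  req#12 t=2ms: DENY
  req#13 t=4ms: ALLOW
  req#14 t=4ms: ALLOW
  req#15 t=4ms: DENY
  req#16 t=4ms: DENY
  req#17 t=4ms: DENY
  req#18 t=4ms: DENY

Answer: AADDDDDDDAADAADDDD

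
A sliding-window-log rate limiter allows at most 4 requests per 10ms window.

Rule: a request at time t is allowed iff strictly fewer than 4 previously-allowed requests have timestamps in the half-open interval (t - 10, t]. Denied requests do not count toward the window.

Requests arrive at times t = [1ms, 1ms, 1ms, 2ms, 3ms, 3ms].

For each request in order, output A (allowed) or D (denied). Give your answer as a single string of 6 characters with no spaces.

Tracking allowed requests in the window:
  req#1 t=1ms: ALLOW
  req#2 t=1ms: ALLOW
  req#3 t=1ms: ALLOW
  req#4 t=2ms: ALLOW
  req#5 t=3ms: DENY
  req#6 t=3ms: DENY

Answer: AAAADD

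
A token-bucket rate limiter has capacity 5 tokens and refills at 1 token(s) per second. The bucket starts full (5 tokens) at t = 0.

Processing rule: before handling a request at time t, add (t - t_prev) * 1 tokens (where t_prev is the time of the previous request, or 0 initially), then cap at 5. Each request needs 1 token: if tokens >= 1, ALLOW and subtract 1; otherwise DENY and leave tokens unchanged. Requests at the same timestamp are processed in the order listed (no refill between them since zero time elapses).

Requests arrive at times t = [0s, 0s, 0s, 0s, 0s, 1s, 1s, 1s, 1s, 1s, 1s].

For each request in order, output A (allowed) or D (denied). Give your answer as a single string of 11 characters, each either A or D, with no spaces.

Simulating step by step:
  req#1 t=0s: ALLOW
  req#2 t=0s: ALLOW
  req#3 t=0s: ALLOW
  req#4 t=0s: ALLOW
  req#5 t=0s: ALLOW
  req#6 t=1s: ALLOW
  req#7 t=1s: DENY
  req#8 t=1s: DENY
  req#9 t=1s: DENY
  req#10 t=1s: DENY
  req#11 t=1s: DENY

Answer: AAAAAADDDDD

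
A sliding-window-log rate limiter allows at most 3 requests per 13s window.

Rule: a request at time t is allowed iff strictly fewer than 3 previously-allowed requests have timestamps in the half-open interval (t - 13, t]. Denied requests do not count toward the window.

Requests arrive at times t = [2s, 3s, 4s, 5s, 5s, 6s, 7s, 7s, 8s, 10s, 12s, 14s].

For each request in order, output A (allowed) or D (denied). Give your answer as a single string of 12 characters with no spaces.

Tracking allowed requests in the window:
  req#1 t=2s: ALLOW
  req#2 t=3s: ALLOW
  req#3 t=4s: ALLOW
  req#4 t=5s: DENY
  req#5 t=5s: DENY
  req#6 t=6s: DENY
  req#7 t=7s: DENY
  req#8 t=7s: DENY
  req#9 t=8s: DENY
  req#10 t=10s: DENY
  req#11 t=12s: DENY
  req#12 t=14s: DENY

Answer: AAADDDDDDDDD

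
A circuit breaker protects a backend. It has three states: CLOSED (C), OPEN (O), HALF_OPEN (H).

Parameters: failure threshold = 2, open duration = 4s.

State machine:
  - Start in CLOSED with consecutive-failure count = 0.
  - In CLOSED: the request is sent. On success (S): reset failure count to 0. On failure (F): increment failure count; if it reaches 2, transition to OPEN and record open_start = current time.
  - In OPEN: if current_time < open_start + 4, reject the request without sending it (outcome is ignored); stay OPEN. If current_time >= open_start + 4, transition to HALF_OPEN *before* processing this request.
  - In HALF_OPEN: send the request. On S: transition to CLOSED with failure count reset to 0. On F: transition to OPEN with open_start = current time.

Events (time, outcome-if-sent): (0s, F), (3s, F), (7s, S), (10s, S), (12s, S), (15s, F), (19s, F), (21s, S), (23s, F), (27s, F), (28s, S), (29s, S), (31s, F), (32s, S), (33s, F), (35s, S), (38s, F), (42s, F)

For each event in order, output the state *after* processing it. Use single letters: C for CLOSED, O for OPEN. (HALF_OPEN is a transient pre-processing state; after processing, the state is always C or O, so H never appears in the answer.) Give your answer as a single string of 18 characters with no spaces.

Answer: COCCCCOOOOOOOOOCCO

Derivation:
State after each event:
  event#1 t=0s outcome=F: state=CLOSED
  event#2 t=3s outcome=F: state=OPEN
  event#3 t=7s outcome=S: state=CLOSED
  event#4 t=10s outcome=S: state=CLOSED
  event#5 t=12s outcome=S: state=CLOSED
  event#6 t=15s outcome=F: state=CLOSED
  event#7 t=19s outcome=F: state=OPEN
  event#8 t=21s outcome=S: state=OPEN
  event#9 t=23s outcome=F: state=OPEN
  event#10 t=27s outcome=F: state=OPEN
  event#11 t=28s outcome=S: state=OPEN
  event#12 t=29s outcome=S: state=OPEN
  event#13 t=31s outcome=F: state=OPEN
  event#14 t=32s outcome=S: state=OPEN
  event#15 t=33s outcome=F: state=OPEN
  event#16 t=35s outcome=S: state=CLOSED
  event#17 t=38s outcome=F: state=CLOSED
  event#18 t=42s outcome=F: state=OPEN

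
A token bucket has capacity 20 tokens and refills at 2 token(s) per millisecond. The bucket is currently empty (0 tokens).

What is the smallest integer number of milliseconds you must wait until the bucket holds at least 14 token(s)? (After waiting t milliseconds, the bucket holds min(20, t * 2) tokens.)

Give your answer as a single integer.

Need t * 2 >= 14, so t >= 14/2.
Smallest integer t = ceil(14/2) = 7.

Answer: 7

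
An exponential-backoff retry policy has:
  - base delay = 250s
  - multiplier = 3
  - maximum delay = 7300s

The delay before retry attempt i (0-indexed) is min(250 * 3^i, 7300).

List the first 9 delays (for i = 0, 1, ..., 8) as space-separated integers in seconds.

Computing each delay:
  i=0: min(250*3^0, 7300) = 250
  i=1: min(250*3^1, 7300) = 750
  i=2: min(250*3^2, 7300) = 2250
  i=3: min(250*3^3, 7300) = 6750
  i=4: min(250*3^4, 7300) = 7300
  i=5: min(250*3^5, 7300) = 7300
  i=6: min(250*3^6, 7300) = 7300
  i=7: min(250*3^7, 7300) = 7300
  i=8: min(250*3^8, 7300) = 7300

Answer: 250 750 2250 6750 7300 7300 7300 7300 7300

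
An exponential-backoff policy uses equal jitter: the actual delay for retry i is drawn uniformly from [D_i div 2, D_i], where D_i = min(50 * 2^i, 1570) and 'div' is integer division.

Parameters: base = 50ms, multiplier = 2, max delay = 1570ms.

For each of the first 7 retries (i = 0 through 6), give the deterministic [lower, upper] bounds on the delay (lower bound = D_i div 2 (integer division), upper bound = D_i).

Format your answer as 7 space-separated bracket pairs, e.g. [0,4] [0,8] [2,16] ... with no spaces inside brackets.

Computing bounds per retry:
  i=0: D_i=min(50*2^0,1570)=50, bounds=[25,50]
  i=1: D_i=min(50*2^1,1570)=100, bounds=[50,100]
  i=2: D_i=min(50*2^2,1570)=200, bounds=[100,200]
  i=3: D_i=min(50*2^3,1570)=400, bounds=[200,400]
  i=4: D_i=min(50*2^4,1570)=800, bounds=[400,800]
  i=5: D_i=min(50*2^5,1570)=1570, bounds=[785,1570]
  i=6: D_i=min(50*2^6,1570)=1570, bounds=[785,1570]

Answer: [25,50] [50,100] [100,200] [200,400] [400,800] [785,1570] [785,1570]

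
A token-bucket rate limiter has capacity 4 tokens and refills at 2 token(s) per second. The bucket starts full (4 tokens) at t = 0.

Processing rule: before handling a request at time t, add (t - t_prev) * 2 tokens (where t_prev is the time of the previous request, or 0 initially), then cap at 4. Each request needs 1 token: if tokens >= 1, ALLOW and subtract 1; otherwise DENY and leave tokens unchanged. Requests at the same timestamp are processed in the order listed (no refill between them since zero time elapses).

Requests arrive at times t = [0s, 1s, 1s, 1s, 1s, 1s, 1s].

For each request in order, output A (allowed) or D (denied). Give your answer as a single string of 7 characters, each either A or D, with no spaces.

Simulating step by step:
  req#1 t=0s: ALLOW
  req#2 t=1s: ALLOW
  req#3 t=1s: ALLOW
  req#4 t=1s: ALLOW
  req#5 t=1s: ALLOW
  req#6 t=1s: DENY
  req#7 t=1s: DENY

Answer: AAAAADD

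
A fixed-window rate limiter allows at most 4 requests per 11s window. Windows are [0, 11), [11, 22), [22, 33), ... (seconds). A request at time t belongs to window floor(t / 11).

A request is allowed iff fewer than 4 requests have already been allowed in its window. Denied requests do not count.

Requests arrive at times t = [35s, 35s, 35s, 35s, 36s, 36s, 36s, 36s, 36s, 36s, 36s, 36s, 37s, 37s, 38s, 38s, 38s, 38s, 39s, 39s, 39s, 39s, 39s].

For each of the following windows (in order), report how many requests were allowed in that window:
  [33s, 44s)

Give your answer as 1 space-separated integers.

Answer: 4

Derivation:
Processing requests:
  req#1 t=35s (window 3): ALLOW
  req#2 t=35s (window 3): ALLOW
  req#3 t=35s (window 3): ALLOW
  req#4 t=35s (window 3): ALLOW
  req#5 t=36s (window 3): DENY
  req#6 t=36s (window 3): DENY
  req#7 t=36s (window 3): DENY
  req#8 t=36s (window 3): DENY
  req#9 t=36s (window 3): DENY
  req#10 t=36s (window 3): DENY
  req#11 t=36s (window 3): DENY
  req#12 t=36s (window 3): DENY
  req#13 t=37s (window 3): DENY
  req#14 t=37s (window 3): DENY
  req#15 t=38s (window 3): DENY
  req#16 t=38s (window 3): DENY
  req#17 t=38s (window 3): DENY
  req#18 t=38s (window 3): DENY
  req#19 t=39s (window 3): DENY
  req#20 t=39s (window 3): DENY
  req#21 t=39s (window 3): DENY
  req#22 t=39s (window 3): DENY
  req#23 t=39s (window 3): DENY

Allowed counts by window: 4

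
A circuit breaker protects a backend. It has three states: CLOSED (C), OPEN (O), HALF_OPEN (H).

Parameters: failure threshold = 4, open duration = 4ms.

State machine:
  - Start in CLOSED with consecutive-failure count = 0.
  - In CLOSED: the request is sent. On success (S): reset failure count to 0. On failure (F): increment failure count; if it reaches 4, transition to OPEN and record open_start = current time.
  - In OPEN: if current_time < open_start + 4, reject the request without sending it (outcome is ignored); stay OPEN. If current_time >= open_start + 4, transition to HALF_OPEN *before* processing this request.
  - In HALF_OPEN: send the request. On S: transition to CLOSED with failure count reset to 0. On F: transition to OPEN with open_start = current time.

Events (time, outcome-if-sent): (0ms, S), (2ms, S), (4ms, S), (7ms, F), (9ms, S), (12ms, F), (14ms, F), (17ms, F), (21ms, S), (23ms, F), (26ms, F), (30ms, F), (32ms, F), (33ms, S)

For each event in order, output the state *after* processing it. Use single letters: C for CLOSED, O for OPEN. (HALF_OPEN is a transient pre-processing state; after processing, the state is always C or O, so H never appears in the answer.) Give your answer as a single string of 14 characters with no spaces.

State after each event:
  event#1 t=0ms outcome=S: state=CLOSED
  event#2 t=2ms outcome=S: state=CLOSED
  event#3 t=4ms outcome=S: state=CLOSED
  event#4 t=7ms outcome=F: state=CLOSED
  event#5 t=9ms outcome=S: state=CLOSED
  event#6 t=12ms outcome=F: state=CLOSED
  event#7 t=14ms outcome=F: state=CLOSED
  event#8 t=17ms outcome=F: state=CLOSED
  event#9 t=21ms outcome=S: state=CLOSED
  event#10 t=23ms outcome=F: state=CLOSED
  event#11 t=26ms outcome=F: state=CLOSED
  event#12 t=30ms outcome=F: state=CLOSED
  event#13 t=32ms outcome=F: state=OPEN
  event#14 t=33ms outcome=S: state=OPEN

Answer: CCCCCCCCCCCCOO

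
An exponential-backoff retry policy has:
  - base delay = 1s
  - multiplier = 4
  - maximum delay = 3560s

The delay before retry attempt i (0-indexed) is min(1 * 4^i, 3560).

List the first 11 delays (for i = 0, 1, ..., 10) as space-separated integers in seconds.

Computing each delay:
  i=0: min(1*4^0, 3560) = 1
  i=1: min(1*4^1, 3560) = 4
  i=2: min(1*4^2, 3560) = 16
  i=3: min(1*4^3, 3560) = 64
  i=4: min(1*4^4, 3560) = 256
  i=5: min(1*4^5, 3560) = 1024
  i=6: min(1*4^6, 3560) = 3560
  i=7: min(1*4^7, 3560) = 3560
  i=8: min(1*4^8, 3560) = 3560
  i=9: min(1*4^9, 3560) = 3560
  i=10: min(1*4^10, 3560) = 3560

Answer: 1 4 16 64 256 1024 3560 3560 3560 3560 3560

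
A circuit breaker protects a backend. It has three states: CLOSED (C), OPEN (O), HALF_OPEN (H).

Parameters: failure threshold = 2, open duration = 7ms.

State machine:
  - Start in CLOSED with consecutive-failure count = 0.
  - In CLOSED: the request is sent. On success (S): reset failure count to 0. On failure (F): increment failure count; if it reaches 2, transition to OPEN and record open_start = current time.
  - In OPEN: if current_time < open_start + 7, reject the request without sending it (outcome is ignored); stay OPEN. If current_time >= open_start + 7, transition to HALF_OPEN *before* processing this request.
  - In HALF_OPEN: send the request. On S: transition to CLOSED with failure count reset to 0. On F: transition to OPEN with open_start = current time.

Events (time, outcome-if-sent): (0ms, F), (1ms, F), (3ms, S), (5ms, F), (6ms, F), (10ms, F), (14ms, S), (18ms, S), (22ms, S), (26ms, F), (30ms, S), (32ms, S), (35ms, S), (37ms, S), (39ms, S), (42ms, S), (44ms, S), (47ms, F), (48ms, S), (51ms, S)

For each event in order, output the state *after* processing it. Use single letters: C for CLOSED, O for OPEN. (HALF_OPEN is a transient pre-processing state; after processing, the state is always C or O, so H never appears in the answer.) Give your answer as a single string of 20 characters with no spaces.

Answer: COOOOOOCCCCCCCCCCCCC

Derivation:
State after each event:
  event#1 t=0ms outcome=F: state=CLOSED
  event#2 t=1ms outcome=F: state=OPEN
  event#3 t=3ms outcome=S: state=OPEN
  event#4 t=5ms outcome=F: state=OPEN
  event#5 t=6ms outcome=F: state=OPEN
  event#6 t=10ms outcome=F: state=OPEN
  event#7 t=14ms outcome=S: state=OPEN
  event#8 t=18ms outcome=S: state=CLOSED
  event#9 t=22ms outcome=S: state=CLOSED
  event#10 t=26ms outcome=F: state=CLOSED
  event#11 t=30ms outcome=S: state=CLOSED
  event#12 t=32ms outcome=S: state=CLOSED
  event#13 t=35ms outcome=S: state=CLOSED
  event#14 t=37ms outcome=S: state=CLOSED
  event#15 t=39ms outcome=S: state=CLOSED
  event#16 t=42ms outcome=S: state=CLOSED
  event#17 t=44ms outcome=S: state=CLOSED
  event#18 t=47ms outcome=F: state=CLOSED
  event#19 t=48ms outcome=S: state=CLOSED
  event#20 t=51ms outcome=S: state=CLOSED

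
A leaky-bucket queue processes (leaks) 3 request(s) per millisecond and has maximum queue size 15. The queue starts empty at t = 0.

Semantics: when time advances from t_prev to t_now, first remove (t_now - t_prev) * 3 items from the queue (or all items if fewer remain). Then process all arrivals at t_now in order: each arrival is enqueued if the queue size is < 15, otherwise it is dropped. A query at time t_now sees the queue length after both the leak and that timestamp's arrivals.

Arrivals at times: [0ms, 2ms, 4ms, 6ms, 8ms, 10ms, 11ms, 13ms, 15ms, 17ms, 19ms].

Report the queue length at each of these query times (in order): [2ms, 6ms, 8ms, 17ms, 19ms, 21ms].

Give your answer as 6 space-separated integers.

Answer: 1 1 1 1 1 0

Derivation:
Queue lengths at query times:
  query t=2ms: backlog = 1
  query t=6ms: backlog = 1
  query t=8ms: backlog = 1
  query t=17ms: backlog = 1
  query t=19ms: backlog = 1
  query t=21ms: backlog = 0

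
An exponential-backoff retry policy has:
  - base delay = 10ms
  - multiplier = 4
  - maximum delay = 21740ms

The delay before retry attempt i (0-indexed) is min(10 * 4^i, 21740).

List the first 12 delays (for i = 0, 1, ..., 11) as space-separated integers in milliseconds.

Computing each delay:
  i=0: min(10*4^0, 21740) = 10
  i=1: min(10*4^1, 21740) = 40
  i=2: min(10*4^2, 21740) = 160
  i=3: min(10*4^3, 21740) = 640
  i=4: min(10*4^4, 21740) = 2560
  i=5: min(10*4^5, 21740) = 10240
  i=6: min(10*4^6, 21740) = 21740
  i=7: min(10*4^7, 21740) = 21740
  i=8: min(10*4^8, 21740) = 21740
  i=9: min(10*4^9, 21740) = 21740
  i=10: min(10*4^10, 21740) = 21740
  i=11: min(10*4^11, 21740) = 21740

Answer: 10 40 160 640 2560 10240 21740 21740 21740 21740 21740 21740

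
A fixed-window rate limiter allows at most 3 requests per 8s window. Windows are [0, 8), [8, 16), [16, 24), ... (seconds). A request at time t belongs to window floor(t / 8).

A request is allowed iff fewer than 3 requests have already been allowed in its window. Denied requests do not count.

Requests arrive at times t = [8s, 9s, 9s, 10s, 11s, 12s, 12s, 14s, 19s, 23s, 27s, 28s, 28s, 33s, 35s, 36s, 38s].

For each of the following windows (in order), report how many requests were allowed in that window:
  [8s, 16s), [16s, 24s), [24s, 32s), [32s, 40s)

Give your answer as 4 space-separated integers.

Answer: 3 2 3 3

Derivation:
Processing requests:
  req#1 t=8s (window 1): ALLOW
  req#2 t=9s (window 1): ALLOW
  req#3 t=9s (window 1): ALLOW
  req#4 t=10s (window 1): DENY
  req#5 t=11s (window 1): DENY
  req#6 t=12s (window 1): DENY
  req#7 t=12s (window 1): DENY
  req#8 t=14s (window 1): DENY
  req#9 t=19s (window 2): ALLOW
  req#10 t=23s (window 2): ALLOW
  req#11 t=27s (window 3): ALLOW
  req#12 t=28s (window 3): ALLOW
  req#13 t=28s (window 3): ALLOW
  req#14 t=33s (window 4): ALLOW
  req#15 t=35s (window 4): ALLOW
  req#16 t=36s (window 4): ALLOW
  req#17 t=38s (window 4): DENY

Allowed counts by window: 3 2 3 3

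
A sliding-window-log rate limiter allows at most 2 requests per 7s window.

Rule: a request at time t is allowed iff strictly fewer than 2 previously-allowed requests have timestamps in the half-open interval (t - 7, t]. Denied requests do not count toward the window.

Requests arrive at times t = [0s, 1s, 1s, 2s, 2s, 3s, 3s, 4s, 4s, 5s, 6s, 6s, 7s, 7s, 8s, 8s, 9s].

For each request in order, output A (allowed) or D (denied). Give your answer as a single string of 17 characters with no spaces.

Answer: AADDDDDDDDDDADADD

Derivation:
Tracking allowed requests in the window:
  req#1 t=0s: ALLOW
  req#2 t=1s: ALLOW
  req#3 t=1s: DENY
  req#4 t=2s: DENY
  req#5 t=2s: DENY
  req#6 t=3s: DENY
  req#7 t=3s: DENY
  req#8 t=4s: DENY
  req#9 t=4s: DENY
  req#10 t=5s: DENY
  req#11 t=6s: DENY
  req#12 t=6s: DENY
  req#13 t=7s: ALLOW
  req#14 t=7s: DENY
  req#15 t=8s: ALLOW
  req#16 t=8s: DENY
  req#17 t=9s: DENY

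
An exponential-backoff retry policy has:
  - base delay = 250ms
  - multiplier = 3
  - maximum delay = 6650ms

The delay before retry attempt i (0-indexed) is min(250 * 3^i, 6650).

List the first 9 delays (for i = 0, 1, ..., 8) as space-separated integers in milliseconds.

Computing each delay:
  i=0: min(250*3^0, 6650) = 250
  i=1: min(250*3^1, 6650) = 750
  i=2: min(250*3^2, 6650) = 2250
  i=3: min(250*3^3, 6650) = 6650
  i=4: min(250*3^4, 6650) = 6650
  i=5: min(250*3^5, 6650) = 6650
  i=6: min(250*3^6, 6650) = 6650
  i=7: min(250*3^7, 6650) = 6650
  i=8: min(250*3^8, 6650) = 6650

Answer: 250 750 2250 6650 6650 6650 6650 6650 6650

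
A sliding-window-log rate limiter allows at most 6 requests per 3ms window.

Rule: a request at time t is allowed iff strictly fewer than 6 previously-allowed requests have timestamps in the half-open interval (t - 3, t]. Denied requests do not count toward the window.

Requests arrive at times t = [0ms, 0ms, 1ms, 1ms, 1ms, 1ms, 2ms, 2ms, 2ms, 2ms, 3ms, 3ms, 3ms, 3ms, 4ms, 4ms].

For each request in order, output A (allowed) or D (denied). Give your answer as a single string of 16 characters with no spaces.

Answer: AAAAAADDDDAADDAA

Derivation:
Tracking allowed requests in the window:
  req#1 t=0ms: ALLOW
  req#2 t=0ms: ALLOW
  req#3 t=1ms: ALLOW
  req#4 t=1ms: ALLOW
  req#5 t=1ms: ALLOW
  req#6 t=1ms: ALLOW
  req#7 t=2ms: DENY
  req#8 t=2ms: DENY
  req#9 t=2ms: DENY
  req#10 t=2ms: DENY
  req#11 t=3ms: ALLOW
  req#12 t=3ms: ALLOW
  req#13 t=3ms: DENY
  req#14 t=3ms: DENY
  req#15 t=4ms: ALLOW
  req#16 t=4ms: ALLOW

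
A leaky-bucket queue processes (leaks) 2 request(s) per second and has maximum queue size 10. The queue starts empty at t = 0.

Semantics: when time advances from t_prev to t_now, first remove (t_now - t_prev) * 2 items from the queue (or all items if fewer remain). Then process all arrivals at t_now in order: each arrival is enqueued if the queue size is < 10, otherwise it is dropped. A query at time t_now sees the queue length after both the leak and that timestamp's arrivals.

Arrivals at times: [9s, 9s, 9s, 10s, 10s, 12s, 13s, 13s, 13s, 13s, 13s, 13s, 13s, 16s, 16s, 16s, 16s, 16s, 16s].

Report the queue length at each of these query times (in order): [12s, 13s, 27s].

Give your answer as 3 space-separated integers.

Queue lengths at query times:
  query t=12s: backlog = 1
  query t=13s: backlog = 7
  query t=27s: backlog = 0

Answer: 1 7 0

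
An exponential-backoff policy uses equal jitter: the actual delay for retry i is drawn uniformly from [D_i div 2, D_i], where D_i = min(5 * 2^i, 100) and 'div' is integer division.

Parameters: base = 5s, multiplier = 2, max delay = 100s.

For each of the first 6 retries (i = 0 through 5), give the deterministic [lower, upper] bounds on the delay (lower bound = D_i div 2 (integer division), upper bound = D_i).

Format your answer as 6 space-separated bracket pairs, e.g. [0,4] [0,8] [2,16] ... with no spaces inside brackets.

Answer: [2,5] [5,10] [10,20] [20,40] [40,80] [50,100]

Derivation:
Computing bounds per retry:
  i=0: D_i=min(5*2^0,100)=5, bounds=[2,5]
  i=1: D_i=min(5*2^1,100)=10, bounds=[5,10]
  i=2: D_i=min(5*2^2,100)=20, bounds=[10,20]
  i=3: D_i=min(5*2^3,100)=40, bounds=[20,40]
  i=4: D_i=min(5*2^4,100)=80, bounds=[40,80]
  i=5: D_i=min(5*2^5,100)=100, bounds=[50,100]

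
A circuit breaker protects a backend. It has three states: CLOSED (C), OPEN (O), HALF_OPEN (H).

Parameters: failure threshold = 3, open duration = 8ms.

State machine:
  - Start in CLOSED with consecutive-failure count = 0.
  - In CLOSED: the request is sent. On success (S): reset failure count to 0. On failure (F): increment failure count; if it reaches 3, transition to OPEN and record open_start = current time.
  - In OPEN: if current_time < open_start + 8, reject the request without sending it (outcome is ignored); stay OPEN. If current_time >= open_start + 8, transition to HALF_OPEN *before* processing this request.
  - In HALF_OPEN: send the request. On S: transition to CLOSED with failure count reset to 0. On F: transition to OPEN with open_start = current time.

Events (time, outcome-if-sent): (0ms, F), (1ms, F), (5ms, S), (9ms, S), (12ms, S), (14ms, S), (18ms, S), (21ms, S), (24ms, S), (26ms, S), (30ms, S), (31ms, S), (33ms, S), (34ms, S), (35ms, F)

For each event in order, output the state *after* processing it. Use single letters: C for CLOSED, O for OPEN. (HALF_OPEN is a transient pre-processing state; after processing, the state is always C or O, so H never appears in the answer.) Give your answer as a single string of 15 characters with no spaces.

Answer: CCCCCCCCCCCCCCC

Derivation:
State after each event:
  event#1 t=0ms outcome=F: state=CLOSED
  event#2 t=1ms outcome=F: state=CLOSED
  event#3 t=5ms outcome=S: state=CLOSED
  event#4 t=9ms outcome=S: state=CLOSED
  event#5 t=12ms outcome=S: state=CLOSED
  event#6 t=14ms outcome=S: state=CLOSED
  event#7 t=18ms outcome=S: state=CLOSED
  event#8 t=21ms outcome=S: state=CLOSED
  event#9 t=24ms outcome=S: state=CLOSED
  event#10 t=26ms outcome=S: state=CLOSED
  event#11 t=30ms outcome=S: state=CLOSED
  event#12 t=31ms outcome=S: state=CLOSED
  event#13 t=33ms outcome=S: state=CLOSED
  event#14 t=34ms outcome=S: state=CLOSED
  event#15 t=35ms outcome=F: state=CLOSED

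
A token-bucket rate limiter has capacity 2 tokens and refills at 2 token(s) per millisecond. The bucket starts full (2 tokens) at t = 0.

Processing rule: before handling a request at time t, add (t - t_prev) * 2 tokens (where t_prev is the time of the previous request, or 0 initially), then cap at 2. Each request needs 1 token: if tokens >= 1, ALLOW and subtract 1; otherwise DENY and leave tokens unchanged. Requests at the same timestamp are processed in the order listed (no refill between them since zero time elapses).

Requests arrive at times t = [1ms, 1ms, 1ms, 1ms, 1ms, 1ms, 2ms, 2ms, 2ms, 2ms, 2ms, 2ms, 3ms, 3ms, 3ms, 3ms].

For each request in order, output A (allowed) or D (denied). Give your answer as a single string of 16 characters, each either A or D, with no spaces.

Simulating step by step:
  req#1 t=1ms: ALLOW
  req#2 t=1ms: ALLOW
  req#3 t=1ms: DENY
  req#4 t=1ms: DENY
  req#5 t=1ms: DENY
  req#6 t=1ms: DENY
  req#7 t=2ms: ALLOW
  req#8 t=2ms: ALLOW
  req#9 t=2ms: DENY
  req#10 t=2ms: DENY
  req#11 t=2ms: DENY
  req#12 t=2ms: DENY
  req#13 t=3ms: ALLOW
  req#14 t=3ms: ALLOW
  req#15 t=3ms: DENY
  req#16 t=3ms: DENY

Answer: AADDDDAADDDDAADD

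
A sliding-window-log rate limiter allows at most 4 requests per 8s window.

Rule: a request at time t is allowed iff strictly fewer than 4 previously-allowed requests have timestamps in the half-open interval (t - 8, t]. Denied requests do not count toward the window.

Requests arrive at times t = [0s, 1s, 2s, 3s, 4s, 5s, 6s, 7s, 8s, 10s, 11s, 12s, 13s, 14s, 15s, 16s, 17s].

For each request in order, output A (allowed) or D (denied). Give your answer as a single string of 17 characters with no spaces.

Tracking allowed requests in the window:
  req#1 t=0s: ALLOW
  req#2 t=1s: ALLOW
  req#3 t=2s: ALLOW
  req#4 t=3s: ALLOW
  req#5 t=4s: DENY
  req#6 t=5s: DENY
  req#7 t=6s: DENY
  req#8 t=7s: DENY
  req#9 t=8s: ALLOW
  req#10 t=10s: ALLOW
  req#11 t=11s: ALLOW
  req#12 t=12s: ALLOW
  req#13 t=13s: DENY
  req#14 t=14s: DENY
  req#15 t=15s: DENY
  req#16 t=16s: ALLOW
  req#17 t=17s: DENY

Answer: AAAADDDDAAAADDDAD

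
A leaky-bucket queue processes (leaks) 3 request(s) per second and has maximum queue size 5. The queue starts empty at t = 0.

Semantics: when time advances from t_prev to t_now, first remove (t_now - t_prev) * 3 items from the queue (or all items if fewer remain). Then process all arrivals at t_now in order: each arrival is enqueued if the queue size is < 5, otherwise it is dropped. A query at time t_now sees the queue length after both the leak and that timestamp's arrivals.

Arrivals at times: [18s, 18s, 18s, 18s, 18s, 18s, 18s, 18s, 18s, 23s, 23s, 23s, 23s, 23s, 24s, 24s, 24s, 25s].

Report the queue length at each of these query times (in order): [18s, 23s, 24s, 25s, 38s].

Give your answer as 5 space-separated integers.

Answer: 5 5 5 3 0

Derivation:
Queue lengths at query times:
  query t=18s: backlog = 5
  query t=23s: backlog = 5
  query t=24s: backlog = 5
  query t=25s: backlog = 3
  query t=38s: backlog = 0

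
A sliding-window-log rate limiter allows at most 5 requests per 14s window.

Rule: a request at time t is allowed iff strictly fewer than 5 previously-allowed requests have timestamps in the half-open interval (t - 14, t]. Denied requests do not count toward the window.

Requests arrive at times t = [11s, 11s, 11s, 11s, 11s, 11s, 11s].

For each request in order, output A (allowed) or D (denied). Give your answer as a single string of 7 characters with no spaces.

Answer: AAAAADD

Derivation:
Tracking allowed requests in the window:
  req#1 t=11s: ALLOW
  req#2 t=11s: ALLOW
  req#3 t=11s: ALLOW
  req#4 t=11s: ALLOW
  req#5 t=11s: ALLOW
  req#6 t=11s: DENY
  req#7 t=11s: DENY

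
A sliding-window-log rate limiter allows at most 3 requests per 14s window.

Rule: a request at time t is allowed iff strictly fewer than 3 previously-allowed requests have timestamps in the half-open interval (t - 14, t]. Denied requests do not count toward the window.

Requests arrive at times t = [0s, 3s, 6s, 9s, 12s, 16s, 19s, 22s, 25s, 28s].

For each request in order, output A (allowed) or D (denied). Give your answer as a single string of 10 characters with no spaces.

Answer: AAADDAAADD

Derivation:
Tracking allowed requests in the window:
  req#1 t=0s: ALLOW
  req#2 t=3s: ALLOW
  req#3 t=6s: ALLOW
  req#4 t=9s: DENY
  req#5 t=12s: DENY
  req#6 t=16s: ALLOW
  req#7 t=19s: ALLOW
  req#8 t=22s: ALLOW
  req#9 t=25s: DENY
  req#10 t=28s: DENY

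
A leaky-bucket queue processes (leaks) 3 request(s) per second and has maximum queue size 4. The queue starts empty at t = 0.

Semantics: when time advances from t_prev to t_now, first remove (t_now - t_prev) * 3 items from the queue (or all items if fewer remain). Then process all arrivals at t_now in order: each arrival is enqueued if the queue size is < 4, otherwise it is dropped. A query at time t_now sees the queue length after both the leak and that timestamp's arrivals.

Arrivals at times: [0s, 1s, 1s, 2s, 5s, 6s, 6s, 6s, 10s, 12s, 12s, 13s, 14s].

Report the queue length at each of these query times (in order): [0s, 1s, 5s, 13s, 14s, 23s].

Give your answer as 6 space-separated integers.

Queue lengths at query times:
  query t=0s: backlog = 1
  query t=1s: backlog = 2
  query t=5s: backlog = 1
  query t=13s: backlog = 1
  query t=14s: backlog = 1
  query t=23s: backlog = 0

Answer: 1 2 1 1 1 0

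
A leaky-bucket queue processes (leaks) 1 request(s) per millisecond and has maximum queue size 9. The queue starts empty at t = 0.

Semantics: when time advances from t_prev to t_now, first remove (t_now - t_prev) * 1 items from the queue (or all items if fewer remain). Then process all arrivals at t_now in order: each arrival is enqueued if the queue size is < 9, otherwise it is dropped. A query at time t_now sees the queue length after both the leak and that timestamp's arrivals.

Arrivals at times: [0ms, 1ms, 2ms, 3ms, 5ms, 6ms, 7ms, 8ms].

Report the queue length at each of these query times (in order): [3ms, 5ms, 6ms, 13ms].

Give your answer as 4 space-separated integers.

Queue lengths at query times:
  query t=3ms: backlog = 1
  query t=5ms: backlog = 1
  query t=6ms: backlog = 1
  query t=13ms: backlog = 0

Answer: 1 1 1 0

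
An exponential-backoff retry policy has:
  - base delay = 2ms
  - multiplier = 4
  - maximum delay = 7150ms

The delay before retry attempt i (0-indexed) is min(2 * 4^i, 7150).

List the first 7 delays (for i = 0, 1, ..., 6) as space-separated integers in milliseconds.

Answer: 2 8 32 128 512 2048 7150

Derivation:
Computing each delay:
  i=0: min(2*4^0, 7150) = 2
  i=1: min(2*4^1, 7150) = 8
  i=2: min(2*4^2, 7150) = 32
  i=3: min(2*4^3, 7150) = 128
  i=4: min(2*4^4, 7150) = 512
  i=5: min(2*4^5, 7150) = 2048
  i=6: min(2*4^6, 7150) = 7150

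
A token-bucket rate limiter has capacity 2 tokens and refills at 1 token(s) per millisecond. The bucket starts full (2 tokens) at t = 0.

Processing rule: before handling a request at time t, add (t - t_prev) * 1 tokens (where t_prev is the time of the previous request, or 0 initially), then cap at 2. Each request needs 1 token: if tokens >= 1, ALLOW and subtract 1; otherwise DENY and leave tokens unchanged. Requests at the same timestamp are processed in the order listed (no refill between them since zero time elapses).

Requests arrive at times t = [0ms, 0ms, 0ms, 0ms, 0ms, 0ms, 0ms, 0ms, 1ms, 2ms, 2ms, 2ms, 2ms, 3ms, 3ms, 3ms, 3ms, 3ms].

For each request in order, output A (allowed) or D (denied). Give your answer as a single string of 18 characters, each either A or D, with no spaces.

Simulating step by step:
  req#1 t=0ms: ALLOW
  req#2 t=0ms: ALLOW
  req#3 t=0ms: DENY
  req#4 t=0ms: DENY
  req#5 t=0ms: DENY
  req#6 t=0ms: DENY
  req#7 t=0ms: DENY
  req#8 t=0ms: DENY
  req#9 t=1ms: ALLOW
  req#10 t=2ms: ALLOW
  req#11 t=2ms: DENY
  req#12 t=2ms: DENY
  req#13 t=2ms: DENY
  req#14 t=3ms: ALLOW
  req#15 t=3ms: DENY
  req#16 t=3ms: DENY
  req#17 t=3ms: DENY
  req#18 t=3ms: DENY

Answer: AADDDDDDAADDDADDDD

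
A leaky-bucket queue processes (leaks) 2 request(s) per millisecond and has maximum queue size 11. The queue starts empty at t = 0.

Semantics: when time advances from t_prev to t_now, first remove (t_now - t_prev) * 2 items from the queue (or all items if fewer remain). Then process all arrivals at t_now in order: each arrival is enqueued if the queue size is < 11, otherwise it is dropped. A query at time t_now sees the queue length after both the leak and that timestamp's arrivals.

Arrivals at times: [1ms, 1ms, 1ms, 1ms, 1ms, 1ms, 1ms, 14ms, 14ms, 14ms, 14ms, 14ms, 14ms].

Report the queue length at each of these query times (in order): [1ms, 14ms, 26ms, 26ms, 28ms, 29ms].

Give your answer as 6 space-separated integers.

Answer: 7 6 0 0 0 0

Derivation:
Queue lengths at query times:
  query t=1ms: backlog = 7
  query t=14ms: backlog = 6
  query t=26ms: backlog = 0
  query t=26ms: backlog = 0
  query t=28ms: backlog = 0
  query t=29ms: backlog = 0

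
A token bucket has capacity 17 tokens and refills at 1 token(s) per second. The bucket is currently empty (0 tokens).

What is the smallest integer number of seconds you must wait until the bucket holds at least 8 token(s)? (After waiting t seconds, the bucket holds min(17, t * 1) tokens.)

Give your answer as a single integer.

Need t * 1 >= 8, so t >= 8/1.
Smallest integer t = ceil(8/1) = 8.

Answer: 8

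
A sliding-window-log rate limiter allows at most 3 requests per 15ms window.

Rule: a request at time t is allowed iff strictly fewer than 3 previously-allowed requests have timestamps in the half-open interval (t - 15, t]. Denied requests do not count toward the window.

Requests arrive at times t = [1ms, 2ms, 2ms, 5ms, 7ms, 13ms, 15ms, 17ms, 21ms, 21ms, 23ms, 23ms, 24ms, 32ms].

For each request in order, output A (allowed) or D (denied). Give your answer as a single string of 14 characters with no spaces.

Answer: AAADDDDAAADDDA

Derivation:
Tracking allowed requests in the window:
  req#1 t=1ms: ALLOW
  req#2 t=2ms: ALLOW
  req#3 t=2ms: ALLOW
  req#4 t=5ms: DENY
  req#5 t=7ms: DENY
  req#6 t=13ms: DENY
  req#7 t=15ms: DENY
  req#8 t=17ms: ALLOW
  req#9 t=21ms: ALLOW
  req#10 t=21ms: ALLOW
  req#11 t=23ms: DENY
  req#12 t=23ms: DENY
  req#13 t=24ms: DENY
  req#14 t=32ms: ALLOW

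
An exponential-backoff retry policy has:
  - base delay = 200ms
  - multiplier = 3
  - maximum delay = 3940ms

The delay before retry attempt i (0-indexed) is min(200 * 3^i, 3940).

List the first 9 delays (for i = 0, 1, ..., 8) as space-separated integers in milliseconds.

Answer: 200 600 1800 3940 3940 3940 3940 3940 3940

Derivation:
Computing each delay:
  i=0: min(200*3^0, 3940) = 200
  i=1: min(200*3^1, 3940) = 600
  i=2: min(200*3^2, 3940) = 1800
  i=3: min(200*3^3, 3940) = 3940
  i=4: min(200*3^4, 3940) = 3940
  i=5: min(200*3^5, 3940) = 3940
  i=6: min(200*3^6, 3940) = 3940
  i=7: min(200*3^7, 3940) = 3940
  i=8: min(200*3^8, 3940) = 3940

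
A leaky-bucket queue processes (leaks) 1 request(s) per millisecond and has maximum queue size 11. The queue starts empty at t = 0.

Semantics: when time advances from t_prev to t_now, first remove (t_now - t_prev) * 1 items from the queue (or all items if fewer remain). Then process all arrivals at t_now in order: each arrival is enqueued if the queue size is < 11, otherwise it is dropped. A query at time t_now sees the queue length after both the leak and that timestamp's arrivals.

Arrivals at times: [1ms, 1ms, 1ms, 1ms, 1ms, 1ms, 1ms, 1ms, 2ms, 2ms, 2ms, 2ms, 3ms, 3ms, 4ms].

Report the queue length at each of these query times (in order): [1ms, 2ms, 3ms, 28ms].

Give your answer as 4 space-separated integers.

Queue lengths at query times:
  query t=1ms: backlog = 8
  query t=2ms: backlog = 11
  query t=3ms: backlog = 11
  query t=28ms: backlog = 0

Answer: 8 11 11 0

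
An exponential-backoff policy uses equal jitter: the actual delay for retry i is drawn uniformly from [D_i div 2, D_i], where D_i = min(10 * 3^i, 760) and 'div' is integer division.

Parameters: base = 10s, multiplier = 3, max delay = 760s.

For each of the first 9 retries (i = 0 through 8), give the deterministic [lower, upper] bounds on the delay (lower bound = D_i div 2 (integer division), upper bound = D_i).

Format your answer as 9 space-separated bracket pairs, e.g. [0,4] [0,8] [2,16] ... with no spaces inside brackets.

Answer: [5,10] [15,30] [45,90] [135,270] [380,760] [380,760] [380,760] [380,760] [380,760]

Derivation:
Computing bounds per retry:
  i=0: D_i=min(10*3^0,760)=10, bounds=[5,10]
  i=1: D_i=min(10*3^1,760)=30, bounds=[15,30]
  i=2: D_i=min(10*3^2,760)=90, bounds=[45,90]
  i=3: D_i=min(10*3^3,760)=270, bounds=[135,270]
  i=4: D_i=min(10*3^4,760)=760, bounds=[380,760]
  i=5: D_i=min(10*3^5,760)=760, bounds=[380,760]
  i=6: D_i=min(10*3^6,760)=760, bounds=[380,760]
  i=7: D_i=min(10*3^7,760)=760, bounds=[380,760]
  i=8: D_i=min(10*3^8,760)=760, bounds=[380,760]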